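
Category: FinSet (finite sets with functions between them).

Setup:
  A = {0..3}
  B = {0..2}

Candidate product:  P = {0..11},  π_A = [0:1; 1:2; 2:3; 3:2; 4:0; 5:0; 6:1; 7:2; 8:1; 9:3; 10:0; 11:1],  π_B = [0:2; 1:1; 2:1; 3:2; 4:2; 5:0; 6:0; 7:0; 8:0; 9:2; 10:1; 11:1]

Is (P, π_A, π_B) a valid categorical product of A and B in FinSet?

Answer: NOT A VALID PRODUCT — duplicate pair at indices 8,6

Work:
|A|·|B| = 4·3 = 12;  |P| = 12
Check the pairing map k ↦ (π_A(k), π_B(k)):
  0 : (1,2)
  1 : (2,1)
  2 : (3,1)
  3 : (2,2)
  4 : (0,2)
  5 : (0,0)
  6 : (1,0)
  7 : (2,0)
  8 : (1,0)  ✗ repeats pair of k=6
  9 : (3,2)
  10 : (0,1)
  11 : (1,1)
distinct pairs in image: 11 / 12 needed
  → (1,0) hit at k=6 and k=8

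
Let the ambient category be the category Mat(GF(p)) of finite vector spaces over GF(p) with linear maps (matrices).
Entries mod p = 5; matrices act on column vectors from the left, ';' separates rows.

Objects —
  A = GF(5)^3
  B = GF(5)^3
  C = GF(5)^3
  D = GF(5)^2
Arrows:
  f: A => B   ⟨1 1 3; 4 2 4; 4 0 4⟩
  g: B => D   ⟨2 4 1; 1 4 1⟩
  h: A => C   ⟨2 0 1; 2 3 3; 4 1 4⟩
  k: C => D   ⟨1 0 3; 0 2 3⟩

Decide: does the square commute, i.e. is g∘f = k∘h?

Along f;g (path 1):
  e0=⟨1,0,0⟩ f=>⟨1,4,4⟩ g=>⟨2,1⟩
  e1=⟨0,1,0⟩ f=>⟨1,2,0⟩ g=>⟨0,4⟩
  e2=⟨0,0,1⟩ f=>⟨3,4,4⟩ g=>⟨1,3⟩
  result₁ = ⟨2 0 1; 1 4 3⟩
Along h;k (path 2):
  e0=⟨1,0,0⟩ h=>⟨2,2,4⟩ k=>⟨4,1⟩
  e1=⟨0,1,0⟩ h=>⟨0,3,1⟩ k=>⟨3,4⟩
  e2=⟨0,0,1⟩ h=>⟨1,3,4⟩ k=>⟨3,3⟩
  result₂ = ⟨4 3 3; 1 4 3⟩
Equal? differ; not commutative

Answer: DOES NOT COMMUTE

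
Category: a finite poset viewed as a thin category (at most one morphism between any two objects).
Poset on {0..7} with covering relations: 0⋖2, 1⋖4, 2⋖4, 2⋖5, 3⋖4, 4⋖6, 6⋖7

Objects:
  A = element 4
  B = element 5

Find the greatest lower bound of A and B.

Answer: A∧B = 2

Derivation:
Lower bounds of A=4 and B=5: {0,2}
  0 <= 2
  2 <= 2
glb = 2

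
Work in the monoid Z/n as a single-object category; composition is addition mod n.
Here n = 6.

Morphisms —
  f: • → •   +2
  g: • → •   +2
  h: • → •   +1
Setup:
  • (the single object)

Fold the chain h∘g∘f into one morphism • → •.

Answer: +5

Derivation:
  0 +2≡2 +2≡4 +1≡5  (mod 6)
result: +5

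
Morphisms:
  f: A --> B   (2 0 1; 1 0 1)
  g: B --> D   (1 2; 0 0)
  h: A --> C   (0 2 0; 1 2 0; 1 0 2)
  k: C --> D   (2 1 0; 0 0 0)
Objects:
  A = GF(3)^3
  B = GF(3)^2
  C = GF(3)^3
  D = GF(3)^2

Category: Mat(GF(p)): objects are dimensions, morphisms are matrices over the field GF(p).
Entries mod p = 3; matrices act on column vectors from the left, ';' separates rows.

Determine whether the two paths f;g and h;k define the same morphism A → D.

Answer: COMMUTES

Derivation:
Along f;g (path 1):
  e0=⟨1,0,0⟩ f-->⟨2,1⟩ g-->⟨1,0⟩
  e1=⟨0,1,0⟩ f-->⟨0,0⟩ g-->⟨0,0⟩
  e2=⟨0,0,1⟩ f-->⟨1,1⟩ g-->⟨0,0⟩
  composite₁ = (1 0 0; 0 0 0)
Along h;k (path 2):
  e0=⟨1,0,0⟩ h-->⟨0,1,1⟩ k-->⟨1,0⟩
  e1=⟨0,1,0⟩ h-->⟨2,2,0⟩ k-->⟨0,0⟩
  e2=⟨0,0,1⟩ h-->⟨0,0,2⟩ k-->⟨0,0⟩
  composite₂ = (1 0 0; 0 0 0)
Equal? same morphism ✓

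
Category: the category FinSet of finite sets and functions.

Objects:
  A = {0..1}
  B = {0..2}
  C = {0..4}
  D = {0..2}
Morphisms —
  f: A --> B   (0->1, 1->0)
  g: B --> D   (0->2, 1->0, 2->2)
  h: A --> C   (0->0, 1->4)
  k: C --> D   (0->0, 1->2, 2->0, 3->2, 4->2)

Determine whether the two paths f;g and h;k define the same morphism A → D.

Answer: COMMUTES

Work:
1) trace f;g:
  0 f-->1 g-->0
  1 f-->0 g-->2
  ⟦path⟧₁ = (0->0, 1->2)
2) trace h;k:
  0 h-->0 k-->0
  1 h-->4 k-->2
  ⟦path⟧₂ = (0->0, 1->2)
Equal? same morphism ✓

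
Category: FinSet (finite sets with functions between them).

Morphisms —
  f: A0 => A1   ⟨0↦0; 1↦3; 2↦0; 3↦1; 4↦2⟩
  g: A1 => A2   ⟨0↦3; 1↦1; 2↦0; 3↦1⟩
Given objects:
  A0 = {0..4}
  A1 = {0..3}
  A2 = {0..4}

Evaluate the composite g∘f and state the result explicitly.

Answer: ⟨0↦3; 1↦1; 2↦3; 3↦1; 4↦0⟩

Derivation:
  0 f=>0 g=>3
  1 f=>3 g=>1
  2 f=>0 g=>3
  3 f=>1 g=>1
  4 f=>2 g=>0
⟦path⟧: ⟨0↦3; 1↦1; 2↦3; 3↦1; 4↦0⟩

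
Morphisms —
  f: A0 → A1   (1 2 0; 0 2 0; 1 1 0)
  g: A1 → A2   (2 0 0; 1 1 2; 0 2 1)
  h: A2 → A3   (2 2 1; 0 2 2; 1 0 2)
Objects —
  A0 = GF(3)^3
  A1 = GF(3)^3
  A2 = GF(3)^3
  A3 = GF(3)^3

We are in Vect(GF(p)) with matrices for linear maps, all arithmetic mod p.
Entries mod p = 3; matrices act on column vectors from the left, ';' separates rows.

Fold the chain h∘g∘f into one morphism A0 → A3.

  e0=[1,0,0] f→[1,0,1] g→[2,0,1] h→[2,2,1]
  e1=[0,1,0] f→[2,2,1] g→[1,0,2] h→[1,1,2]
  e2=[0,0,1] f→[0,0,0] g→[0,0,0] h→[0,0,0]
⟦path⟧: (2 1 0; 2 1 0; 1 2 0)

Answer: (2 1 0; 2 1 0; 1 2 0)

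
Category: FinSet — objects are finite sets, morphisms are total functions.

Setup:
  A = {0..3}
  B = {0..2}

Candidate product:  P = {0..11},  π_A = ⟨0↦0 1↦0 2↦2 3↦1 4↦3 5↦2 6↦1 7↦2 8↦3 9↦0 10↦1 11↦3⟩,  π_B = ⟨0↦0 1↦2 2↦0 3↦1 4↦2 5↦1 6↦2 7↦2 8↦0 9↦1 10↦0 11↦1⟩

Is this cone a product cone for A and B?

Answer: VALID PRODUCT

Work:
|A|·|B| = 4·3 = 12;  |P| = 12
Check the pairing map k ↦ (π_A(k), π_B(k)):
  0 ↦ (0,0)
  1 ↦ (0,2)
  2 ↦ (2,0)
  3 ↦ (1,1)
  4 ↦ (3,2)
  5 ↦ (2,1)
  6 ↦ (1,2)
  7 ↦ (2,2)
  8 ↦ (3,0)
  9 ↦ (0,1)
  10 ↦ (1,0)
  11 ↦ (3,1)
distinct pairs in image: 12 / 12 needed
  → bijection onto A×B; projections well-typed.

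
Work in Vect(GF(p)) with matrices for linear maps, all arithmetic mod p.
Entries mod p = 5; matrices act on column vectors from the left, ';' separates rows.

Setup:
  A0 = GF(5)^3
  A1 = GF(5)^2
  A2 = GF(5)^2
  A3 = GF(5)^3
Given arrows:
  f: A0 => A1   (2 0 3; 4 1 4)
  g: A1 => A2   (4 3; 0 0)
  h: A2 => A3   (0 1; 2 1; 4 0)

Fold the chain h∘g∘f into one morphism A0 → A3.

Answer: (0 0 0; 0 1 3; 0 2 1)

Work:
  e0=[1,0,0] f=>[2,4] g=>[0,0] h=>[0,0,0]
  e1=[0,1,0] f=>[0,1] g=>[3,0] h=>[0,1,2]
  e2=[0,0,1] f=>[3,4] g=>[4,0] h=>[0,3,1]
result: (0 0 0; 0 1 3; 0 2 1)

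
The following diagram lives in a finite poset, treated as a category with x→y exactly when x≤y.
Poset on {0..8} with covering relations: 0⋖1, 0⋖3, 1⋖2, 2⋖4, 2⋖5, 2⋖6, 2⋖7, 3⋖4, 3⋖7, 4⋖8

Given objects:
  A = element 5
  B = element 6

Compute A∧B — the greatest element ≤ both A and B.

Answer: A∧B = 2

Trace:
{x : x≤A ∧ x≤B} = {0,1,2}  (A=5, B=6)
  0 ≤ 2
  1 ≤ 2
  2 ≤ 2
glb = 2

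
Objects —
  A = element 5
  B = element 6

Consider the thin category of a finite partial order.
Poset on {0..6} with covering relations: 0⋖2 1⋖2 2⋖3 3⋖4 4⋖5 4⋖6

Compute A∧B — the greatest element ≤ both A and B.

{x : x⊑A ∧ x⊑B} = {0,1,2,3,4}  (A=5, B=6)
  0 ⊑ 4
  1 ⊑ 4
  2 ⊑ 4
  3 ⊑ 4
  4 ⊑ 4
glb = 4

Answer: A∧B = 4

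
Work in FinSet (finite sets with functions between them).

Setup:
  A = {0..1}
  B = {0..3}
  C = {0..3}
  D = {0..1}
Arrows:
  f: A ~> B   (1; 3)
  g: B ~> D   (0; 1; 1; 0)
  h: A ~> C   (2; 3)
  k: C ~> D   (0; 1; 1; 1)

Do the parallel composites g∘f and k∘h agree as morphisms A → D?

Along f;g (path 1):
  0 f~>1 g~>1
  1 f~>3 g~>0
  ⟦path⟧₁ = (1; 0)
Along h;k (path 2):
  0 h~>2 k~>1
  1 h~>3 k~>1
  ⟦path⟧₂ = (1; 1)
Equal? NO — does not commute

Answer: DOES NOT COMMUTE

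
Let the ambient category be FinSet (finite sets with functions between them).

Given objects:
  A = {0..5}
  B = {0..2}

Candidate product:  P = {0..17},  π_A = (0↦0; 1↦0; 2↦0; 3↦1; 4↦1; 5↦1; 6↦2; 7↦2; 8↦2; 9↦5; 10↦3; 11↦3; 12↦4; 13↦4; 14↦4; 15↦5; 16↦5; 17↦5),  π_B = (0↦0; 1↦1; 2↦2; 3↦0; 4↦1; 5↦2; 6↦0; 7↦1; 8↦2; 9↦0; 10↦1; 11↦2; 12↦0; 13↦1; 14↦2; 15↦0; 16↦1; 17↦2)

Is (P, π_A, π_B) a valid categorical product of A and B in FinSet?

Answer: NOT A VALID PRODUCT — duplicate pair at indices 15,9

Derivation:
|A|·|B| = 6·3 = 18;  |P| = 18
Check the pairing map k ↦ (π_A(k), π_B(k)):
  0 ↦ (0,0)
  1 ↦ (0,1)
  2 ↦ (0,2)
  3 ↦ (1,0)
  4 ↦ (1,1)
  5 ↦ (1,2)
  6 ↦ (2,0)
  7 ↦ (2,1)
  8 ↦ (2,2)
  9 ↦ (5,0)
  10 ↦ (3,1)
  11 ↦ (3,2)
  12 ↦ (4,0)
  13 ↦ (4,1)
  14 ↦ (4,2)
  15 ↦ (5,0)  ✗ repeats pair of k=9
  16 ↦ (5,1)
  17 ↦ (5,2)
distinct pairs in image: 17 / 18 needed
  → (5,0) hit at k=9 and k=15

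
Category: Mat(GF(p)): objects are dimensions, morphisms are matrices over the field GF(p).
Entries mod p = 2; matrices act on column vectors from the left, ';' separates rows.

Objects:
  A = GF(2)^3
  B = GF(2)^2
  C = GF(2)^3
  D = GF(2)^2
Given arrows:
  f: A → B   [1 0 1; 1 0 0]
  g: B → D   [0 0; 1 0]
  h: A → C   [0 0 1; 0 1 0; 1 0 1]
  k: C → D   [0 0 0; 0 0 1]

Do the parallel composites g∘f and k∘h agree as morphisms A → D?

Path 1 = f;g:
  e0=[1,0,0] f→[1,1] g→[0,1]
  e1=[0,1,0] f→[0,0] g→[0,0]
  e2=[0,0,1] f→[1,0] g→[0,1]
  ⟦path⟧₁ = [0 0 0; 1 0 1]
Path 2 = h;k:
  e0=[1,0,0] h→[0,0,1] k→[0,1]
  e1=[0,1,0] h→[0,1,0] k→[0,0]
  e2=[0,0,1] h→[1,0,1] k→[0,1]
  ⟦path⟧₂ = [0 0 0; 1 0 1]
Equal? equal; square commutes

Answer: COMMUTES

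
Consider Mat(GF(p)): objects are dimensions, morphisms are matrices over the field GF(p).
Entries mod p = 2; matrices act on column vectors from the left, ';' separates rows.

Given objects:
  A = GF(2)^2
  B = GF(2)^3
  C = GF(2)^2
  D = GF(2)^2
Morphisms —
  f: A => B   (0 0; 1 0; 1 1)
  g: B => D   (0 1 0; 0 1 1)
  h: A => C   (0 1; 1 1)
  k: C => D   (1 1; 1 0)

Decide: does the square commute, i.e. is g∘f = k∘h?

Answer: COMMUTES

Work:
1) trace f;g:
  e0=⟨1,0⟩ f=>⟨0,1,1⟩ g=>⟨1,0⟩
  e1=⟨0,1⟩ f=>⟨0,0,1⟩ g=>⟨0,1⟩
  result₁ = (1 0; 0 1)
2) trace h;k:
  e0=⟨1,0⟩ h=>⟨0,1⟩ k=>⟨1,0⟩
  e1=⟨0,1⟩ h=>⟨1,1⟩ k=>⟨0,1⟩
  result₂ = (1 0; 0 1)
Equal? same morphism ✓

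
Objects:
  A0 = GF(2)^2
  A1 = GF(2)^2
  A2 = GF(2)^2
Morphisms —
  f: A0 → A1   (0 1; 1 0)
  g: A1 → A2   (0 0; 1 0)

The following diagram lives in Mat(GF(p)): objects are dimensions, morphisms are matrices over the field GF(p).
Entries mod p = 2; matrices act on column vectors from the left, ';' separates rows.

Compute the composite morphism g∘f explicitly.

Answer: (0 0; 0 1)

Derivation:
  e0=[1,0] f→[0,1] g→[0,0]
  e1=[0,1] f→[1,0] g→[0,1]
composite: (0 0; 0 1)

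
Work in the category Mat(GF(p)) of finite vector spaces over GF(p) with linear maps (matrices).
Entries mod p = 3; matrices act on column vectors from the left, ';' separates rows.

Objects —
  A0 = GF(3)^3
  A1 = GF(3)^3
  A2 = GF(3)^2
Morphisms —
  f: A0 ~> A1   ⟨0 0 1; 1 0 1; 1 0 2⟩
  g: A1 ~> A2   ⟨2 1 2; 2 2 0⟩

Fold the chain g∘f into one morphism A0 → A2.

Answer: ⟨0 0 1; 2 0 1⟩

Trace:
  e0=[1,0,0] f~>[0,1,1] g~>[0,2]
  e1=[0,1,0] f~>[0,0,0] g~>[0,0]
  e2=[0,0,1] f~>[1,1,2] g~>[1,1]
composite: ⟨0 0 1; 2 0 1⟩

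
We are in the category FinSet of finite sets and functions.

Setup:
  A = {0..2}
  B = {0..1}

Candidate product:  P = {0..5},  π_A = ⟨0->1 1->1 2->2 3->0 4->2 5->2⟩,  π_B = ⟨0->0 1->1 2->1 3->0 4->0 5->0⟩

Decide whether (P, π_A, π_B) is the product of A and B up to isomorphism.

Answer: NOT A VALID PRODUCT — duplicate pair at indices 4,5

Derivation:
|A|·|B| = 3·2 = 6;  |P| = 6
Check the pairing map k ↦ (π_A(k), π_B(k)):
  0 -> (1,0)
  1 -> (1,1)
  2 -> (2,1)
  3 -> (0,0)
  4 -> (2,0)
  5 -> (2,0)  ✗ repeats pair of k=4
distinct pairs in image: 5 / 6 needed
  → (2,0) hit at k=4 and k=5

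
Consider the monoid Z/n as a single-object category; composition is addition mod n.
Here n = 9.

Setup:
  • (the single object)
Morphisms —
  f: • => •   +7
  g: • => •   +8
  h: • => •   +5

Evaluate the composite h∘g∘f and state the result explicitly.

Answer: +2

Trace:
  0 +7≡7 +8≡6 +5≡2  (mod 9)
composite: +2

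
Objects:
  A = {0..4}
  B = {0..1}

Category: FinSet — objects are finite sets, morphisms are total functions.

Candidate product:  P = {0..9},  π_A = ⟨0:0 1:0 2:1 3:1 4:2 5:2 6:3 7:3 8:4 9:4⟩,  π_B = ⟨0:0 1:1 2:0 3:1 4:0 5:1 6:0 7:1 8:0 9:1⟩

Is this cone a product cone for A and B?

|A|·|B| = 5·2 = 10;  |P| = 10
Check the pairing map k ↦ (π_A(k), π_B(k)):
  0 : (0,0)
  1 : (0,1)
  2 : (1,0)
  3 : (1,1)
  4 : (2,0)
  5 : (2,1)
  6 : (3,0)
  7 : (3,1)
  8 : (4,0)
  9 : (4,1)
distinct pairs in image: 10 / 10 needed
  → bijection onto A×B; projections well-typed.

Answer: VALID PRODUCT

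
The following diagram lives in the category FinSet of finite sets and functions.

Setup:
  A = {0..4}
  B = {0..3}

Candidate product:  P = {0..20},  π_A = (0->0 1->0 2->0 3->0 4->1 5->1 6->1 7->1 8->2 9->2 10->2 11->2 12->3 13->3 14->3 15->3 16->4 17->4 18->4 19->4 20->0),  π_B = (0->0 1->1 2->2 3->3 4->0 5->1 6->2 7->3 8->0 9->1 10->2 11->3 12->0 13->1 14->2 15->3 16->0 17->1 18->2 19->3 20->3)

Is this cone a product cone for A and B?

|A|·|B| = 5·4 = 20;  |P| = 21
  → cardinalities differ; no bijection possible.

Answer: NOT A VALID PRODUCT — |P|=21 ≠ |A|·|B|=20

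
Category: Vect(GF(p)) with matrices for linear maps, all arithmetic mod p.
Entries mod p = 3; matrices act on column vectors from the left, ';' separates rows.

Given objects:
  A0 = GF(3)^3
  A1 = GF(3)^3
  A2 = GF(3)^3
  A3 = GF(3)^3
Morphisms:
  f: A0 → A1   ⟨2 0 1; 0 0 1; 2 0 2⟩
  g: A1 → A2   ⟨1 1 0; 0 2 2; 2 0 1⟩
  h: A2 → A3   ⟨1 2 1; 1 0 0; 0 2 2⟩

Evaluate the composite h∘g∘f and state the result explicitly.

  e0=⟨1,0,0⟩ f→⟨2,0,2⟩ g→⟨2,1,0⟩ h→⟨1,2,2⟩
  e1=⟨0,1,0⟩ f→⟨0,0,0⟩ g→⟨0,0,0⟩ h→⟨0,0,0⟩
  e2=⟨0,0,1⟩ f→⟨1,1,2⟩ g→⟨2,0,1⟩ h→⟨0,2,2⟩
composite: ⟨1 0 0; 2 0 2; 2 0 2⟩

Answer: ⟨1 0 0; 2 0 2; 2 0 2⟩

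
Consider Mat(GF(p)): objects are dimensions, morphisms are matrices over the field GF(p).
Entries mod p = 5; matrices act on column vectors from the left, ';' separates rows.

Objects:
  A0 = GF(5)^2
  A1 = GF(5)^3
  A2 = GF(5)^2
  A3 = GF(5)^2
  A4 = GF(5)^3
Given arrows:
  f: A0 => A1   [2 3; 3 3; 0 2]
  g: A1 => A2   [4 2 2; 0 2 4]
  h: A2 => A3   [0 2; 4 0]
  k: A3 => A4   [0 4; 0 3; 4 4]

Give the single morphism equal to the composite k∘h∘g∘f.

  e0=⟨1,0⟩ f=>⟨2,3,0⟩ g=>⟨4,1⟩ h=>⟨2,1⟩ k=>⟨4,3,2⟩
  e1=⟨0,1⟩ f=>⟨3,3,2⟩ g=>⟨2,4⟩ h=>⟨3,3⟩ k=>⟨2,4,4⟩
⟦path⟧: [4 2; 3 4; 2 4]

Answer: [4 2; 3 4; 2 4]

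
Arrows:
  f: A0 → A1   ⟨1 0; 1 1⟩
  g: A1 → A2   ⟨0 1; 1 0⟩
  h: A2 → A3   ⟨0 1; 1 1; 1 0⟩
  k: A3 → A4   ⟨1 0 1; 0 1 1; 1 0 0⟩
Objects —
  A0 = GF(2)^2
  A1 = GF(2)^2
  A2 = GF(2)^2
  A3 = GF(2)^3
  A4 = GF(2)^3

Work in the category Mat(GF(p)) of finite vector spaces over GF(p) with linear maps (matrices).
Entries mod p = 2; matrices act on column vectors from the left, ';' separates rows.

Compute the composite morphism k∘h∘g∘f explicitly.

Answer: ⟨0 1; 1 0; 1 0⟩

Derivation:
  e0=[1,0] f→[1,1] g→[1,1] h→[1,0,1] k→[0,1,1]
  e1=[0,1] f→[0,1] g→[1,0] h→[0,1,1] k→[1,0,0]
composite: ⟨0 1; 1 0; 1 0⟩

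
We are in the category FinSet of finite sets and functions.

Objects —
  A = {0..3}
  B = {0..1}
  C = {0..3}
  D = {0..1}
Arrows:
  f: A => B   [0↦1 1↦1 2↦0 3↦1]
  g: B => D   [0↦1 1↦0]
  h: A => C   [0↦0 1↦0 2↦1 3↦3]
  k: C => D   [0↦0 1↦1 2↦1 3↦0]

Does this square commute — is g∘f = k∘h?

1) trace f;g:
  0 f=>1 g=>0
  1 f=>1 g=>0
  2 f=>0 g=>1
  3 f=>1 g=>0
  ⟦path⟧₁ = [0↦0 1↦0 2↦1 3↦0]
2) trace h;k:
  0 h=>0 k=>0
  1 h=>0 k=>0
  2 h=>1 k=>1
  3 h=>3 k=>0
  ⟦path⟧₂ = [0↦0 1↦0 2↦1 3↦0]
Equal? same morphism ✓

Answer: COMMUTES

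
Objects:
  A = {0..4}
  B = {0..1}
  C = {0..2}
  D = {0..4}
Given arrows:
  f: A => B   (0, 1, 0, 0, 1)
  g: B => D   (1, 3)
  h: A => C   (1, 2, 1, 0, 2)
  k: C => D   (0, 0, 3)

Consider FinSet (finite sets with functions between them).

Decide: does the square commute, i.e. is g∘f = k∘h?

1) trace f;g:
  0 f=>0 g=>1
  1 f=>1 g=>3
  2 f=>0 g=>1
  3 f=>0 g=>1
  4 f=>1 g=>3
  result₁ = (1, 3, 1, 1, 3)
2) trace h;k:
  0 h=>1 k=>0
  1 h=>2 k=>3
  2 h=>1 k=>0
  3 h=>0 k=>0
  4 h=>2 k=>3
  result₂ = (0, 3, 0, 0, 3)
Equal? differ; not commutative

Answer: DOES NOT COMMUTE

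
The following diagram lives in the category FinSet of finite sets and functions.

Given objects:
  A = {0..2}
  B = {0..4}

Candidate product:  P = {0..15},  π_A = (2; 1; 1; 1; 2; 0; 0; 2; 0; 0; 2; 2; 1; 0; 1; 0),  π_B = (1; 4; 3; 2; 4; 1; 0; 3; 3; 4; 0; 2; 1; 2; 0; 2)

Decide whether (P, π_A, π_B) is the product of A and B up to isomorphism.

|A|·|B| = 3·5 = 15;  |P| = 16
  → cardinalities differ; no bijection possible.

Answer: NOT A VALID PRODUCT — |P|=16 ≠ |A|·|B|=15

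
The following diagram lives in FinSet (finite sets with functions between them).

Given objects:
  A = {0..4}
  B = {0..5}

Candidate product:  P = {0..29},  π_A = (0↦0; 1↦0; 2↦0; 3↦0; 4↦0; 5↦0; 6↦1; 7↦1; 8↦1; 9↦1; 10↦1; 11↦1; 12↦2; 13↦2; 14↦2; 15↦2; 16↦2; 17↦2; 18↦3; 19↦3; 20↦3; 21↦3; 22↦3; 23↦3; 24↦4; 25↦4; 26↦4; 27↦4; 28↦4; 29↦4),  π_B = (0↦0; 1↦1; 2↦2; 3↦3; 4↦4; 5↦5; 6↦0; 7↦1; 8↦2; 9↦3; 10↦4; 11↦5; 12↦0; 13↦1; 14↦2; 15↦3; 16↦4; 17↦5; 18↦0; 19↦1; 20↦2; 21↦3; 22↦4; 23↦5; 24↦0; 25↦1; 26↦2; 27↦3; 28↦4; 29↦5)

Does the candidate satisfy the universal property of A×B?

Answer: VALID PRODUCT

Work:
|A|·|B| = 5·6 = 30;  |P| = 30
Check the pairing map k ↦ (π_A(k), π_B(k)):
  0 ↦ (0,0)
  1 ↦ (0,1)
  2 ↦ (0,2)
  3 ↦ (0,3)
  4 ↦ (0,4)
  5 ↦ (0,5)
  6 ↦ (1,0)
  7 ↦ (1,1)
  8 ↦ (1,2)
  9 ↦ (1,3)
  10 ↦ (1,4)
  11 ↦ (1,5)
  12 ↦ (2,0)
  13 ↦ (2,1)
  14 ↦ (2,2)
  15 ↦ (2,3)
  16 ↦ (2,4)
  17 ↦ (2,5)
  18 ↦ (3,0)
  19 ↦ (3,1)
  20 ↦ (3,2)
  21 ↦ (3,3)
  22 ↦ (3,4)
  23 ↦ (3,5)
  24 ↦ (4,0)
  25 ↦ (4,1)
  26 ↦ (4,2)
  27 ↦ (4,3)
  28 ↦ (4,4)
  29 ↦ (4,5)
distinct pairs in image: 30 / 30 needed
  → bijection onto A×B; projections well-typed.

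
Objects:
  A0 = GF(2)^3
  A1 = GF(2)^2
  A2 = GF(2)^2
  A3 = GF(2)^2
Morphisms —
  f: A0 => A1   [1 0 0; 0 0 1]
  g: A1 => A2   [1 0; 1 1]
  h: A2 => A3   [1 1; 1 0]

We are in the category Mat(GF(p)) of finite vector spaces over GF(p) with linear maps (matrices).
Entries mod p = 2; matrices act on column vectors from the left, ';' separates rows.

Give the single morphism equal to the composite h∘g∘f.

  e0=⟨1,0,0⟩ f=>⟨1,0⟩ g=>⟨1,1⟩ h=>⟨0,1⟩
  e1=⟨0,1,0⟩ f=>⟨0,0⟩ g=>⟨0,0⟩ h=>⟨0,0⟩
  e2=⟨0,0,1⟩ f=>⟨0,1⟩ g=>⟨0,1⟩ h=>⟨1,0⟩
result: [0 0 1; 1 0 0]

Answer: [0 0 1; 1 0 0]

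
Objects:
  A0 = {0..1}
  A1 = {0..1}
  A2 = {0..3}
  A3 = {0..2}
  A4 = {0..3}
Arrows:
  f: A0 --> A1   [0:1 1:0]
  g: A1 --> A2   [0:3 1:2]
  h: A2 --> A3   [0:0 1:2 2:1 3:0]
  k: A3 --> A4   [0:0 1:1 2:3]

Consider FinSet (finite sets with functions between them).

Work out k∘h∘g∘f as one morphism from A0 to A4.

Answer: [0:1 1:0]

Work:
  0 f-->1 g-->2 h-->1 k-->1
  1 f-->0 g-->3 h-->0 k-->0
result: [0:1 1:0]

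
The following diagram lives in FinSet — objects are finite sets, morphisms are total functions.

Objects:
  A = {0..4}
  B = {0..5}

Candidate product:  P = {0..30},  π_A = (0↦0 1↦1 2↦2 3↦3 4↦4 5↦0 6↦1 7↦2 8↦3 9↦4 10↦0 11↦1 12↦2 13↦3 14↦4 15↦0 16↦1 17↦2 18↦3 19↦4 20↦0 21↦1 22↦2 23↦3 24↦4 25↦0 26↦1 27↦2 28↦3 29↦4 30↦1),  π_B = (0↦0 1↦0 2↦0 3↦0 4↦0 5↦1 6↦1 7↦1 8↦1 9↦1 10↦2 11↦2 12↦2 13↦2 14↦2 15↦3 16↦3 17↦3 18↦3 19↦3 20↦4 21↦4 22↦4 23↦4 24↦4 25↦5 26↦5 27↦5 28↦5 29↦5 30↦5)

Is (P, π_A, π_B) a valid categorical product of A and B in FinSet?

|A|·|B| = 5·6 = 30;  |P| = 31
  → cardinalities differ; no bijection possible.

Answer: NOT A VALID PRODUCT — |P|=31 ≠ |A|·|B|=30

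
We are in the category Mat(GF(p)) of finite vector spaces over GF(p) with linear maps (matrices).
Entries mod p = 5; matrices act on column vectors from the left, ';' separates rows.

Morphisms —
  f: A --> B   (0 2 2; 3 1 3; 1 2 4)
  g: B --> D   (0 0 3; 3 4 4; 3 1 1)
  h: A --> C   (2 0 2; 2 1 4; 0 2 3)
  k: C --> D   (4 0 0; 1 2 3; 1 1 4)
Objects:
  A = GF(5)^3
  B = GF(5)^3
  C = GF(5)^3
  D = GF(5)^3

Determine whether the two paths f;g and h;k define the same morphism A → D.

Along f;g (path 1):
  e0=⟨1,0,0⟩ f-->⟨0,3,1⟩ g-->⟨3,1,4⟩
  e1=⟨0,1,0⟩ f-->⟨2,1,2⟩ g-->⟨1,3,4⟩
  e2=⟨0,0,1⟩ f-->⟨2,3,4⟩ g-->⟨2,4,3⟩
  ⟦path⟧₁ = (3 1 2; 1 3 4; 4 4 3)
Along h;k (path 2):
  e0=⟨1,0,0⟩ h-->⟨2,2,0⟩ k-->⟨3,1,4⟩
  e1=⟨0,1,0⟩ h-->⟨0,1,2⟩ k-->⟨0,3,4⟩
  e2=⟨0,0,1⟩ h-->⟨2,4,3⟩ k-->⟨3,4,3⟩
  ⟦path⟧₂ = (3 0 3; 1 3 4; 4 4 3)
Equal? NO — does not commute

Answer: DOES NOT COMMUTE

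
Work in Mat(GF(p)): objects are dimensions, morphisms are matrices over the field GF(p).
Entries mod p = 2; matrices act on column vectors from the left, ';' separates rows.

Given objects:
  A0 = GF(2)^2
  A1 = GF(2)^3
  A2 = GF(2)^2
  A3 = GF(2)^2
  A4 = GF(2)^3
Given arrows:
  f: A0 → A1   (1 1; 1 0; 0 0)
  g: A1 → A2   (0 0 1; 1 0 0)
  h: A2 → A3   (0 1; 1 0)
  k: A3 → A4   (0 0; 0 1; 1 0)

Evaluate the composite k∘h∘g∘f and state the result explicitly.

Answer: (0 0; 0 0; 1 1)

Trace:
  e0=⟨1,0⟩ f→⟨1,1,0⟩ g→⟨0,1⟩ h→⟨1,0⟩ k→⟨0,0,1⟩
  e1=⟨0,1⟩ f→⟨1,0,0⟩ g→⟨0,1⟩ h→⟨1,0⟩ k→⟨0,0,1⟩
⟦path⟧: (0 0; 0 0; 1 1)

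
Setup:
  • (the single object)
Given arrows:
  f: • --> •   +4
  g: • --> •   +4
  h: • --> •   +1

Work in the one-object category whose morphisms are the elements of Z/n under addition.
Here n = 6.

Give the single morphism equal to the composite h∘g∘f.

Answer: +3

Work:
  0 +4≡4 +4≡2 +1≡3  (mod 6)
composite: +3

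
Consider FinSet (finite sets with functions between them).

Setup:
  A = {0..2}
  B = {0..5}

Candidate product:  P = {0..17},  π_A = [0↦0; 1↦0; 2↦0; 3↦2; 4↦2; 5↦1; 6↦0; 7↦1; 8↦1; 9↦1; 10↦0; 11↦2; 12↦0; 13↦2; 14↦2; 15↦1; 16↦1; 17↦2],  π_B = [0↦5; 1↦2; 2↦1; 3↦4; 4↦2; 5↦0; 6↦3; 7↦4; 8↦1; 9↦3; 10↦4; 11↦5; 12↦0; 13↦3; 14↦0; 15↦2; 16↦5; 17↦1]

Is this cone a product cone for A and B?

Answer: VALID PRODUCT

Derivation:
|A|·|B| = 3·6 = 18;  |P| = 18
Check the pairing map k ↦ (π_A(k), π_B(k)):
  0 ↦ (0,5)
  1 ↦ (0,2)
  2 ↦ (0,1)
  3 ↦ (2,4)
  4 ↦ (2,2)
  5 ↦ (1,0)
  6 ↦ (0,3)
  7 ↦ (1,4)
  8 ↦ (1,1)
  9 ↦ (1,3)
  10 ↦ (0,4)
  11 ↦ (2,5)
  12 ↦ (0,0)
  13 ↦ (2,3)
  14 ↦ (2,0)
  15 ↦ (1,2)
  16 ↦ (1,5)
  17 ↦ (2,1)
distinct pairs in image: 18 / 18 needed
  → bijection onto A×B; projections well-typed.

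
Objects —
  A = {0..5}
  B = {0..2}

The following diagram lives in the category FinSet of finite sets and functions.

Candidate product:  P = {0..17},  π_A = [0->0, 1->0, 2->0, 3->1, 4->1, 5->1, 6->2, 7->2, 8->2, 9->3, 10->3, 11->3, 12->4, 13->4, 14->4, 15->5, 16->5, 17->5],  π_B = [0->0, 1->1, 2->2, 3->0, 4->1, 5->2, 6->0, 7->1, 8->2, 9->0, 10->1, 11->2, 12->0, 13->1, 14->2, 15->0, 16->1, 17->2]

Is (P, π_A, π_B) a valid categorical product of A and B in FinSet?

|A|·|B| = 6·3 = 18;  |P| = 18
Check the pairing map k ↦ (π_A(k), π_B(k)):
  0 -> (0,0)
  1 -> (0,1)
  2 -> (0,2)
  3 -> (1,0)
  4 -> (1,1)
  5 -> (1,2)
  6 -> (2,0)
  7 -> (2,1)
  8 -> (2,2)
  9 -> (3,0)
  10 -> (3,1)
  11 -> (3,2)
  12 -> (4,0)
  13 -> (4,1)
  14 -> (4,2)
  15 -> (5,0)
  16 -> (5,1)
  17 -> (5,2)
distinct pairs in image: 18 / 18 needed
  → bijection onto A×B; projections well-typed.

Answer: VALID PRODUCT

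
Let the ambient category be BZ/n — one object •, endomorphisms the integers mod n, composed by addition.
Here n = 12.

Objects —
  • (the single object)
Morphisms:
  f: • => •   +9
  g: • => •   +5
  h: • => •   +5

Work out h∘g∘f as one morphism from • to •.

  0 +9≡9 +5≡2 +5≡7  (mod 12)
composite: +7

Answer: +7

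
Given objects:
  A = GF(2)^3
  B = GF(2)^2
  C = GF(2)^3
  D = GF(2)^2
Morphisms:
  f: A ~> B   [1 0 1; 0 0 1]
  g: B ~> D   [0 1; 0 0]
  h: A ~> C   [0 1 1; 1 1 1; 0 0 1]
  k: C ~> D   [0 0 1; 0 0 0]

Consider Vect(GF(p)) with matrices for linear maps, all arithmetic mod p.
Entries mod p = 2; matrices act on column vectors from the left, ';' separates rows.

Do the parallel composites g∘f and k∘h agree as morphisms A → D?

1) trace f;g:
  e0=[1,0,0] f~>[1,0] g~>[0,0]
  e1=[0,1,0] f~>[0,0] g~>[0,0]
  e2=[0,0,1] f~>[1,1] g~>[1,0]
  ⟦path⟧₁ = [0 0 1; 0 0 0]
2) trace h;k:
  e0=[1,0,0] h~>[0,1,0] k~>[0,0]
  e1=[0,1,0] h~>[1,1,0] k~>[0,0]
  e2=[0,0,1] h~>[1,1,1] k~>[1,0]
  ⟦path⟧₂ = [0 0 1; 0 0 0]
Equal? YES — commutes

Answer: COMMUTES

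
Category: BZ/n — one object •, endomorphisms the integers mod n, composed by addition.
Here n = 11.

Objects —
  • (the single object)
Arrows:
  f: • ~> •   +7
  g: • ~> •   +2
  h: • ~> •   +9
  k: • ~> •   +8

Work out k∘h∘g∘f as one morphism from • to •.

  0 +7≡7 +2≡9 +9≡7 +8≡4  (mod 11)
⟦path⟧: +4

Answer: +4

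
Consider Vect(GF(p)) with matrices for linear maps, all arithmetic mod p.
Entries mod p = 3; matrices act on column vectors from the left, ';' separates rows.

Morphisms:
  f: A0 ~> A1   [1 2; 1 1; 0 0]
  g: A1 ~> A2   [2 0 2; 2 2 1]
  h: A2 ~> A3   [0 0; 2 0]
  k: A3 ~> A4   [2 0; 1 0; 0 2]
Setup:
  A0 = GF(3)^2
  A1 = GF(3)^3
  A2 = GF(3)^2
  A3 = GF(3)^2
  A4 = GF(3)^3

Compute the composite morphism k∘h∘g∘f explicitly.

  e0=(1,0) f~>(1,1,0) g~>(2,1) h~>(0,1) k~>(0,0,2)
  e1=(0,1) f~>(2,1,0) g~>(1,0) h~>(0,2) k~>(0,0,1)
composite: [0 0; 0 0; 2 1]

Answer: [0 0; 0 0; 2 1]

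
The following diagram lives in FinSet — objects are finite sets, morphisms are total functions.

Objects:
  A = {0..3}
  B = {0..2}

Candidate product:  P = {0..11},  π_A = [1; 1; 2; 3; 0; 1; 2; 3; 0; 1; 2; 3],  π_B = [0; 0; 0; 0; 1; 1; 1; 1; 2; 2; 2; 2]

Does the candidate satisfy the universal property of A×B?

|A|·|B| = 4·3 = 12;  |P| = 12
Check the pairing map k ↦ (π_A(k), π_B(k)):
  0 -> (1,0)
  1 -> (1,0)  ✗ repeats pair of k=0
  2 -> (2,0)
  3 -> (3,0)
  4 -> (0,1)
  5 -> (1,1)
  6 -> (2,1)
  7 -> (3,1)
  8 -> (0,2)
  9 -> (1,2)
  10 -> (2,2)
  11 -> (3,2)
distinct pairs in image: 11 / 12 needed
  → (1,0) hit at k=0 and k=1

Answer: NOT A VALID PRODUCT — duplicate pair at indices 1,0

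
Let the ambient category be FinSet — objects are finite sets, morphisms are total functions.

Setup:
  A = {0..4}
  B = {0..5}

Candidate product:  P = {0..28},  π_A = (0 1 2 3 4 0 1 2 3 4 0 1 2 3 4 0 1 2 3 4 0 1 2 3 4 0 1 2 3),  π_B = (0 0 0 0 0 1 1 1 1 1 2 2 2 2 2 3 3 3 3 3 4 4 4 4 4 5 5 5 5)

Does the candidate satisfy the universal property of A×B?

Answer: NOT A VALID PRODUCT — |P|=29 ≠ |A|·|B|=30

Derivation:
|A|·|B| = 5·6 = 30;  |P| = 29
  → cardinalities differ; no bijection possible.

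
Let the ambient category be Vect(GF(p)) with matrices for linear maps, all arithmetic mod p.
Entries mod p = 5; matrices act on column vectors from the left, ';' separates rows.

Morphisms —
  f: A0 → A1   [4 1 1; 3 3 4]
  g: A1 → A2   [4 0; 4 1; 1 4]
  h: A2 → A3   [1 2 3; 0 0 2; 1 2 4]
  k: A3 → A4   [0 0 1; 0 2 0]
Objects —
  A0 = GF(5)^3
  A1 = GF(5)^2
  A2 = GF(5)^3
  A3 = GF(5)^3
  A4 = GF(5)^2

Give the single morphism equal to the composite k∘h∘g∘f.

  e0=(1,0,0) f→(4,3) g→(1,4,1) h→(2,2,3) k→(3,4)
  e1=(0,1,0) f→(1,3) g→(4,2,3) h→(2,1,0) k→(0,2)
  e2=(0,0,1) f→(1,4) g→(4,3,2) h→(1,4,3) k→(3,3)
result: [3 0 3; 4 2 3]

Answer: [3 0 3; 4 2 3]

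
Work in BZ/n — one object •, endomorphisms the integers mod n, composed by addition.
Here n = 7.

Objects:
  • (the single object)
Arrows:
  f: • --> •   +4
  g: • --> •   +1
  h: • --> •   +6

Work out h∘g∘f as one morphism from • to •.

Answer: +4

Derivation:
  0 +4≡4 +1≡5 +6≡4  (mod 7)
composite: +4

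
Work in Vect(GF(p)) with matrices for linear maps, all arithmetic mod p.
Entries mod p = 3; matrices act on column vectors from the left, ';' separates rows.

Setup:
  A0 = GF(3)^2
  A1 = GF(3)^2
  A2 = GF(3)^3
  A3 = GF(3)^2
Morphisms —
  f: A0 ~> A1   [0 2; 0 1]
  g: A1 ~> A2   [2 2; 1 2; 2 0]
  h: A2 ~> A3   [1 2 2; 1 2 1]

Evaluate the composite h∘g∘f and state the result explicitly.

  e0=⟨1,0⟩ f~>⟨0,0⟩ g~>⟨0,0,0⟩ h~>⟨0,0⟩
  e1=⟨0,1⟩ f~>⟨2,1⟩ g~>⟨0,1,1⟩ h~>⟨1,0⟩
⟦path⟧: [0 1; 0 0]

Answer: [0 1; 0 0]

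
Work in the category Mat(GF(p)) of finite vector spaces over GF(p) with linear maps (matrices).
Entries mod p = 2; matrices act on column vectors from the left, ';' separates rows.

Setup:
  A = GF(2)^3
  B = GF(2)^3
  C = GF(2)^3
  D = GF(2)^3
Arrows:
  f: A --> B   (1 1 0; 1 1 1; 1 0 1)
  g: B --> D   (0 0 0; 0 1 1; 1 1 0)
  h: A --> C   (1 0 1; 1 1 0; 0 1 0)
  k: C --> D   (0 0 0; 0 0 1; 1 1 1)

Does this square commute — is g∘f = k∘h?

1) trace f;g:
  e0=(1,0,0) f-->(1,1,1) g-->(0,0,0)
  e1=(0,1,0) f-->(1,1,0) g-->(0,1,0)
  e2=(0,0,1) f-->(0,1,1) g-->(0,0,1)
  composite₁ = (0 0 0; 0 1 0; 0 0 1)
2) trace h;k:
  e0=(1,0,0) h-->(1,1,0) k-->(0,0,0)
  e1=(0,1,0) h-->(0,1,1) k-->(0,1,0)
  e2=(0,0,1) h-->(1,0,0) k-->(0,0,1)
  composite₂ = (0 0 0; 0 1 0; 0 0 1)
Equal? YES — commutes

Answer: COMMUTES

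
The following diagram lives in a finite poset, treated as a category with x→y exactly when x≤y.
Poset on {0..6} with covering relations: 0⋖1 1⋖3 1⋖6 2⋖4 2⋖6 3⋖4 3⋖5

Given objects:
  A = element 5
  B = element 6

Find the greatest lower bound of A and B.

{x : x⊑A ∧ x⊑B} = {0,1}  (A=5, B=6)
  0 ⊑ 1
  1 ⊑ 1
glb = 1

Answer: A∧B = 1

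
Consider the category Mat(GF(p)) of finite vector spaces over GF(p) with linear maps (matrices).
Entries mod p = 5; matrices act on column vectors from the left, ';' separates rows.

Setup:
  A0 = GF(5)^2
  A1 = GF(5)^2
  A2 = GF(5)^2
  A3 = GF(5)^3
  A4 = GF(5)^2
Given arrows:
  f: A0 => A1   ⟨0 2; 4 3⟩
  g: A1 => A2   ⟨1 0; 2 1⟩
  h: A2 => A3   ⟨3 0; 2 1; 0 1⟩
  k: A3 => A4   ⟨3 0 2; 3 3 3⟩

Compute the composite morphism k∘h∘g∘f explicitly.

  e0=[1,0] f=>[0,4] g=>[0,4] h=>[0,4,4] k=>[3,4]
  e1=[0,1] f=>[2,3] g=>[2,2] h=>[1,1,2] k=>[2,2]
⟦path⟧: ⟨3 2; 4 2⟩

Answer: ⟨3 2; 4 2⟩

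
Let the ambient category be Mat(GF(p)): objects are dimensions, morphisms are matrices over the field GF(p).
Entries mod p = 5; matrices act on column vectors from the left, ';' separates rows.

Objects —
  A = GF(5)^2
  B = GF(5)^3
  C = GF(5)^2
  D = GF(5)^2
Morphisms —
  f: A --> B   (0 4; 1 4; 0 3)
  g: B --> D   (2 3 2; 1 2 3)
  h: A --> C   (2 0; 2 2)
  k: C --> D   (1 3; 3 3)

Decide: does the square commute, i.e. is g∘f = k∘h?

Answer: COMMUTES

Derivation:
Path 1 = f;g:
  e0=[1,0] f-->[0,1,0] g-->[3,2]
  e1=[0,1] f-->[4,4,3] g-->[1,1]
  ⟦path⟧₁ = (3 1; 2 1)
Path 2 = h;k:
  e0=[1,0] h-->[2,2] k-->[3,2]
  e1=[0,1] h-->[0,2] k-->[1,1]
  ⟦path⟧₂ = (3 1; 2 1)
Equal? YES — commutes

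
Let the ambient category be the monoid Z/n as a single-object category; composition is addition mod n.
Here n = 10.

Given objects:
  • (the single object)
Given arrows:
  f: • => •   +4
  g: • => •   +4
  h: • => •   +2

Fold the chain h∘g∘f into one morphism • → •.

  0 +4≡4 +4≡8 +2≡0  (mod 10)
composite: +0

Answer: +0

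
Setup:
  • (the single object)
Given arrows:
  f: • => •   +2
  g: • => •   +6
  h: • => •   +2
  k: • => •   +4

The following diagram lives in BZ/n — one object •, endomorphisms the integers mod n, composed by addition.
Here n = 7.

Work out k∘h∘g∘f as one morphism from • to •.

  0 +2≡2 +6≡1 +2≡3 +4≡0  (mod 7)
result: +0

Answer: +0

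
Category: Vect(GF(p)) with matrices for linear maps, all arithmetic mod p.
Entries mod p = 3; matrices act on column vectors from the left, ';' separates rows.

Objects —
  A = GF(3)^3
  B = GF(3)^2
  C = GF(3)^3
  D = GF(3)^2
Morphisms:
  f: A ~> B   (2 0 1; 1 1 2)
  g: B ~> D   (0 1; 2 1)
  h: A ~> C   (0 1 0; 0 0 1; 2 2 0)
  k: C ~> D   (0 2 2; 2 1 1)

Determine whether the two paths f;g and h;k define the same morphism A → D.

Answer: COMMUTES

Work:
1) trace f;g:
  e0=[1,0,0] f~>[2,1] g~>[1,2]
  e1=[0,1,0] f~>[0,1] g~>[1,1]
  e2=[0,0,1] f~>[1,2] g~>[2,1]
  composite₁ = (1 1 2; 2 1 1)
2) trace h;k:
  e0=[1,0,0] h~>[0,0,2] k~>[1,2]
  e1=[0,1,0] h~>[1,0,2] k~>[1,1]
  e2=[0,0,1] h~>[0,1,0] k~>[2,1]
  composite₂ = (1 1 2; 2 1 1)
Equal? YES — commutes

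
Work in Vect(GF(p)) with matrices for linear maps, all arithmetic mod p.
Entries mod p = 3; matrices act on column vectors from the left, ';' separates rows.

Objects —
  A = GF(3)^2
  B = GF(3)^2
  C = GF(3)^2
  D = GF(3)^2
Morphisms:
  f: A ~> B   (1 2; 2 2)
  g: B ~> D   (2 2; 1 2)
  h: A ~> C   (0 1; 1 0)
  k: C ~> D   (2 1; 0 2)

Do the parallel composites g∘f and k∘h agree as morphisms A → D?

1) trace f;g:
  e0=(1,0) f~>(1,2) g~>(0,2)
  e1=(0,1) f~>(2,2) g~>(2,0)
  composite₁ = (0 2; 2 0)
2) trace h;k:
  e0=(1,0) h~>(0,1) k~>(1,2)
  e1=(0,1) h~>(1,0) k~>(2,0)
  composite₂ = (1 2; 2 0)
Equal? differ; not commutative

Answer: DOES NOT COMMUTE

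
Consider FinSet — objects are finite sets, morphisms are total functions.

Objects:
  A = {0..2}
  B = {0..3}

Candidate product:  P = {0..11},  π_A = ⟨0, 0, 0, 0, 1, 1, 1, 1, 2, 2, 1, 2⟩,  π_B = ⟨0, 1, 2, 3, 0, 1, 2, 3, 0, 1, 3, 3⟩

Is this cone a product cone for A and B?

Answer: NOT A VALID PRODUCT — duplicate pair at indices 7,10

Derivation:
|A|·|B| = 3·4 = 12;  |P| = 12
Check the pairing map k ↦ (π_A(k), π_B(k)):
  0 ↦ (0,0)
  1 ↦ (0,1)
  2 ↦ (0,2)
  3 ↦ (0,3)
  4 ↦ (1,0)
  5 ↦ (1,1)
  6 ↦ (1,2)
  7 ↦ (1,3)
  8 ↦ (2,0)
  9 ↦ (2,1)
  10 ↦ (1,3)  ✗ repeats pair of k=7
  11 ↦ (2,3)
distinct pairs in image: 11 / 12 needed
  → (1,3) hit at k=7 and k=10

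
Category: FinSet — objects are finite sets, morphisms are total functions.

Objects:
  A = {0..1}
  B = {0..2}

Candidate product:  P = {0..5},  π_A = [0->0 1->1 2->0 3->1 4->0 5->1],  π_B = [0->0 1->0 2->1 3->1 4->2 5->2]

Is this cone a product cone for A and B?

|A|·|B| = 2·3 = 6;  |P| = 6
Check the pairing map k ↦ (π_A(k), π_B(k)):
  0 -> (0,0)
  1 -> (1,0)
  2 -> (0,1)
  3 -> (1,1)
  4 -> (0,2)
  5 -> (1,2)
distinct pairs in image: 6 / 6 needed
  → bijection onto A×B; projections well-typed.

Answer: VALID PRODUCT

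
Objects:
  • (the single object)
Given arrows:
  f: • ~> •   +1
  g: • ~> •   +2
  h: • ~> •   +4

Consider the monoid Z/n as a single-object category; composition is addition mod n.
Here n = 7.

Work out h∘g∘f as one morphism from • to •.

Answer: +0

Trace:
  0 +1≡1 +2≡3 +4≡0  (mod 7)
result: +0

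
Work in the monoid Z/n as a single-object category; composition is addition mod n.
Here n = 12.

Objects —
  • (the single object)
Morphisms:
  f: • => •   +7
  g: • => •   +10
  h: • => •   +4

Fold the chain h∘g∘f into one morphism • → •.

  0 +7≡7 +10≡5 +4≡9  (mod 12)
composite: +9

Answer: +9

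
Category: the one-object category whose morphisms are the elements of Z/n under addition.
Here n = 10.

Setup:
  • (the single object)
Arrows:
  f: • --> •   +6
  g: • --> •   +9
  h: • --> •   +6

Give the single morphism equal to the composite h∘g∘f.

  0 +6≡6 +9≡5 +6≡1  (mod 10)
result: +1

Answer: +1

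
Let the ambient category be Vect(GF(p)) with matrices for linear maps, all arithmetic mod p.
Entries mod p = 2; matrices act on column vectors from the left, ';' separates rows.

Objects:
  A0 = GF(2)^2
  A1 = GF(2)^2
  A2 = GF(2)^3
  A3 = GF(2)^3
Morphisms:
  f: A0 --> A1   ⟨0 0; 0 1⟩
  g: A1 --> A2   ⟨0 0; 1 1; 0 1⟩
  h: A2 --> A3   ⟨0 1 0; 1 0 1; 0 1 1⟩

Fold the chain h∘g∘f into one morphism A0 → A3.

Answer: ⟨0 1; 0 1; 0 0⟩

Work:
  e0=⟨1,0⟩ f-->⟨0,0⟩ g-->⟨0,0,0⟩ h-->⟨0,0,0⟩
  e1=⟨0,1⟩ f-->⟨0,1⟩ g-->⟨0,1,1⟩ h-->⟨1,1,0⟩
result: ⟨0 1; 0 1; 0 0⟩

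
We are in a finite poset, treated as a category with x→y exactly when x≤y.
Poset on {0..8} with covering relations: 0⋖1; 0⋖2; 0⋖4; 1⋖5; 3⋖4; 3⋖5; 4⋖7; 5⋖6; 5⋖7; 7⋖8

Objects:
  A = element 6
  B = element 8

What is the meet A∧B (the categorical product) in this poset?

Common predecessors of 6,8: {0,1,3,5}
  0 <= 5
  1 <= 5
  3 <= 5
  5 <= 5
glb = 5

Answer: A∧B = 5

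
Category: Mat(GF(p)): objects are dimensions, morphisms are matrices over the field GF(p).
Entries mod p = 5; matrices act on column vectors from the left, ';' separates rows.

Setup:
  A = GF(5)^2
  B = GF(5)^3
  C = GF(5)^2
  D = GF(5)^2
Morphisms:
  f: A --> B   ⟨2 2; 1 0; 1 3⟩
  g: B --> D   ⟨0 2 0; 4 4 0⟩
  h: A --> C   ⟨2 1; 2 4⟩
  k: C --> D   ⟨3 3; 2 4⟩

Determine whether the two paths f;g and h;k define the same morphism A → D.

Path 1 = f;g:
  e0=⟨1,0⟩ f-->⟨2,1,1⟩ g-->⟨2,2⟩
  e1=⟨0,1⟩ f-->⟨2,0,3⟩ g-->⟨0,3⟩
  ⟦path⟧₁ = ⟨2 0; 2 3⟩
Path 2 = h;k:
  e0=⟨1,0⟩ h-->⟨2,2⟩ k-->⟨2,2⟩
  e1=⟨0,1⟩ h-->⟨1,4⟩ k-->⟨0,3⟩
  ⟦path⟧₂ = ⟨2 0; 2 3⟩
Equal? same morphism ✓

Answer: COMMUTES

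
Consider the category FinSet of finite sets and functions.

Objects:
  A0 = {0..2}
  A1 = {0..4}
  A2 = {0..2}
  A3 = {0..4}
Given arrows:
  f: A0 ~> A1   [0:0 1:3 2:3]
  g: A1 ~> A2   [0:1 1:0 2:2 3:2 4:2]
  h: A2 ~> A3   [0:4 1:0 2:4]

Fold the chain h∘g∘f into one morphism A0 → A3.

  0 f~>0 g~>1 h~>0
  1 f~>3 g~>2 h~>4
  2 f~>3 g~>2 h~>4
⟦path⟧: [0:0 1:4 2:4]

Answer: [0:0 1:4 2:4]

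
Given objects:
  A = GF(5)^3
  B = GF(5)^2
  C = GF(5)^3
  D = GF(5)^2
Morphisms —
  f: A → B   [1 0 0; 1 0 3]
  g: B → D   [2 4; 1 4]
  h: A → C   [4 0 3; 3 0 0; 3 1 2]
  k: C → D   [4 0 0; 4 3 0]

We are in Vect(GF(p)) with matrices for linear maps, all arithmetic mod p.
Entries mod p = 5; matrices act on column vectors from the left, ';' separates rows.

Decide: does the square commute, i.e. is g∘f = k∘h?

Along f;g (path 1):
  e0=(1,0,0) f→(1,1) g→(1,0)
  e1=(0,1,0) f→(0,0) g→(0,0)
  e2=(0,0,1) f→(0,3) g→(2,2)
  result₁ = [1 0 2; 0 0 2]
Along h;k (path 2):
  e0=(1,0,0) h→(4,3,3) k→(1,0)
  e1=(0,1,0) h→(0,0,1) k→(0,0)
  e2=(0,0,1) h→(3,0,2) k→(2,2)
  result₂ = [1 0 2; 0 0 2]
Equal? same morphism ✓

Answer: COMMUTES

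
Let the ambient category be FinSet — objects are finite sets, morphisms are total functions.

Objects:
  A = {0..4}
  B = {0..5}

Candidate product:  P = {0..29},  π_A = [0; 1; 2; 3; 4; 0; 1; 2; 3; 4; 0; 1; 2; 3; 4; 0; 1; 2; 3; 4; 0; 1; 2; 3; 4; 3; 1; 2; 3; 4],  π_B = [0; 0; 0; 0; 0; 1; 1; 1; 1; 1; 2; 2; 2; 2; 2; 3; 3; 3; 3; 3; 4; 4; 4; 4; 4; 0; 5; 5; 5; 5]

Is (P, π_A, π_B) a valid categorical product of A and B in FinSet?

|A|·|B| = 5·6 = 30;  |P| = 30
Check the pairing map k ↦ (π_A(k), π_B(k)):
  0 : (0,0)
  1 : (1,0)
  2 : (2,0)
  3 : (3,0)
  4 : (4,0)
  5 : (0,1)
  6 : (1,1)
  7 : (2,1)
  8 : (3,1)
  9 : (4,1)
  10 : (0,2)
  11 : (1,2)
  12 : (2,2)
  13 : (3,2)
  14 : (4,2)
  15 : (0,3)
  16 : (1,3)
  17 : (2,3)
  18 : (3,3)
  19 : (4,3)
  20 : (0,4)
  21 : (1,4)
  22 : (2,4)
  23 : (3,4)
  24 : (4,4)
  25 : (3,0)  ✗ repeats pair of k=3
  26 : (1,5)
  27 : (2,5)
  28 : (3,5)
  29 : (4,5)
distinct pairs in image: 29 / 30 needed
  → (3,0) hit at k=3 and k=25

Answer: NOT A VALID PRODUCT — duplicate pair at indices 3,25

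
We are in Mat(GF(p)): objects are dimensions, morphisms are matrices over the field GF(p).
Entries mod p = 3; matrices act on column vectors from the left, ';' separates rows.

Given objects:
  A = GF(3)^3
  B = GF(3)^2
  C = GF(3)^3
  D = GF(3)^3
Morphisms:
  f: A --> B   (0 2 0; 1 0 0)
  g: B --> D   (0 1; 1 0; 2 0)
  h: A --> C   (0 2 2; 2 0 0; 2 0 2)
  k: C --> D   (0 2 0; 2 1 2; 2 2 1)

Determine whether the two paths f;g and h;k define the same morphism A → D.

Along f;g (path 1):
  e0=(1,0,0) f-->(0,1) g-->(1,0,0)
  e1=(0,1,0) f-->(2,0) g-->(0,2,1)
  e2=(0,0,1) f-->(0,0) g-->(0,0,0)
  ⟦path⟧₁ = (1 0 0; 0 2 0; 0 1 0)
Along h;k (path 2):
  e0=(1,0,0) h-->(0,2,2) k-->(1,0,0)
  e1=(0,1,0) h-->(2,0,0) k-->(0,1,1)
  e2=(0,0,1) h-->(2,0,2) k-->(0,2,0)
  ⟦path⟧₂ = (1 0 0; 0 1 2; 0 1 0)
Equal? differ; not commutative

Answer: DOES NOT COMMUTE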